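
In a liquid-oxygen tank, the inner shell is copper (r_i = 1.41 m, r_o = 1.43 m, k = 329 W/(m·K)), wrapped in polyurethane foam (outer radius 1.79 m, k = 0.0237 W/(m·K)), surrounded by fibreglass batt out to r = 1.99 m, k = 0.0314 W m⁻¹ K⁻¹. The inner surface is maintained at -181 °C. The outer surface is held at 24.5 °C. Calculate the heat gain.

Resistance network (inner→outer):
  R_copper = (1/1.41 − 1/1.43)/(4πk) = 0.009919/(4π·329) = 2.399×10^-6 K/W
  R_polyurethane foam = (1/1.43 − 1/1.79)/(4πk) = 0.1406/(4π·0.0237) = 0.4722 K/W
  R_fibreglass batt = (1/1.79 − 1/1.99)/(4πk) = 0.05615/(4π·0.0314) = 0.1423 K/W
ΣR = 2.399×10^-6 + 0.4722 + 0.1423 = 0.6145 K/W
Q = ΔT/ΣR = (-181 °C − 24.5 °C)/0.6145 = -334 W
(Negative Q ⇒ heat flows inward; heat gain = 334 W.)

Q = 334 W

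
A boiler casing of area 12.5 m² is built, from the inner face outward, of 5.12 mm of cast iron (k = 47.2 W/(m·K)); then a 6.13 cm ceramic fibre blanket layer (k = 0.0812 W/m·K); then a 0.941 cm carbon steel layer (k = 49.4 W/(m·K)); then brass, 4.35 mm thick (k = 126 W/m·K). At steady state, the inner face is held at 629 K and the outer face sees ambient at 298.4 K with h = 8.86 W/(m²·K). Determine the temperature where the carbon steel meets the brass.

Treat each layer as a resistance in series:
  R_cast iron = L/(kA) = 0.00512/(47.2·12.5) = 8.678×10^-6 K/W
  R_ceramic fibre blanket = L/(kA) = 0.0613/(0.0812·12.5) = 0.06039 K/W
  R_carbon steel = L/(kA) = 0.00941/(49.4·12.5) = 1.524×10^-5 K/W
  R_brass = L/(kA) = 0.00435/(126·12.5) = 2.762×10^-6 K/W
  R_conv,out = 1/(hA) = 1/(8.86·12.5) = 0.009029 K/W
ΣR = 8.678×10^-6 + 0.06039 + 1.524×10^-5 + 2.762×10^-6 + 0.009029 = 0.06945 K/W
Q = ΔT/ΣR = (629 K − 298.4 K)/0.06945 = 4760 W
From the inner boundary to the carbon steel/brass interface, ΣR_partial = 0.06041 K/W.
T_interface = T_in − Q·ΣR_partial = 629 K − (4760)(0.06041) = 341.4 K

T = 341.4 K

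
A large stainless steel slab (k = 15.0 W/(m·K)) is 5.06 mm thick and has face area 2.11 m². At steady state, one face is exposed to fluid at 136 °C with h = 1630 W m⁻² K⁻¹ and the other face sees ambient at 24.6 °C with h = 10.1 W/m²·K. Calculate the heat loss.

Treat each layer as a resistance in series:
  R_conv,in = 1/(hA) = 1/(1630·2.11) = 2.908×10^-4 K/W
  R_stainless steel = L/(kA) = 0.00506/(15.0·2.11) = 1.599×10^-4 K/W
  R_conv,out = 1/(hA) = 1/(10.1·2.11) = 0.04692 K/W
ΣR = 2.908×10^-4 + 1.599×10^-4 + 0.04692 = 0.04737 K/W
Q = ΔT/ΣR = (136 °C − 24.6 °C)/0.04737 = 2350 W

Q = 2350 W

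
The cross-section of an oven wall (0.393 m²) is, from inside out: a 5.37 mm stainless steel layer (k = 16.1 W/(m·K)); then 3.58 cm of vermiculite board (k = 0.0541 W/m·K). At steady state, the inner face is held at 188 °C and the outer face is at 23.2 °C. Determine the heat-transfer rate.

Q = 97.8 W

Resistance network (inner→outer):
  R_stainless steel = L/(kA) = 0.00537/(16.1·0.393) = 8.487×10^-4 K/W
  R_vermiculite board = L/(kA) = 0.0358/(0.0541·0.393) = 1.684 K/W
ΣR = 8.487×10^-4 + 1.684 = 1.685 K/W
Q = ΔT/ΣR = (188 °C − 23.2 °C)/1.685 = 97.8 W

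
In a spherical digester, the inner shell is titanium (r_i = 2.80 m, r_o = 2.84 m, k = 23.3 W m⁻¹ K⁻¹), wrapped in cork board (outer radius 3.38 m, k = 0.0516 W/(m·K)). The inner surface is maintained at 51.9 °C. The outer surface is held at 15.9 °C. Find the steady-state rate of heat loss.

Resistance network (inner→outer):
  R_titanium = (1/2.80 − 1/2.84)/(4πk) = 0.005030/(4π·23.3) = 1.718×10^-5 K/W
  R_cork board = (1/2.84 − 1/3.38)/(4πk) = 0.05625/(4π·0.0516) = 0.08676 K/W
ΣR = 1.718×10^-5 + 0.08676 = 0.08678 K/W
Q = ΔT/ΣR = (51.9 °C − 15.9 °C)/0.08678 = 415 W

Q = 415 W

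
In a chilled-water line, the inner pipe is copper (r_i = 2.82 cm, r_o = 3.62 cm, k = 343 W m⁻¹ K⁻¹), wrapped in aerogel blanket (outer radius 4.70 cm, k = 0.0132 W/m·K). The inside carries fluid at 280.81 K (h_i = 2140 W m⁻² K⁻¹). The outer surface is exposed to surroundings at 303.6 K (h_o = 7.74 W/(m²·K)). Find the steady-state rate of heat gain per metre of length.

Series thermal resistances, inner to outer:
  R'_conv,in = 1/(2πr h) = 1/(2π·0.0282·2140) = 0.002637 m·K/W
  R'_copper = ln(0.0362/0.0282)/(2πk) = 0.2497/(2π·343) = 1.159×10^-4 m·K/W
  R'_aerogel blanket = ln(0.0470/0.0362)/(2πk) = 0.2611/(2π·0.0132) = 3.148 m·K/W
  R'_conv,out = 1/(2πr h) = 1/(2π·0.0470·7.74) = 0.4375 m·K/W
ΣR = 0.002637 + 1.159×10^-4 + 3.148 + 0.4375 = 3.588 m·K/W
Q' = ΔT/ΣR = (280.81 K − 303.6 K)/3.588 = -6.35 W/m
(Negative Q' ⇒ heat flows inward; heat gain = 6.35 W/m.)

Q' = 6.35 W/m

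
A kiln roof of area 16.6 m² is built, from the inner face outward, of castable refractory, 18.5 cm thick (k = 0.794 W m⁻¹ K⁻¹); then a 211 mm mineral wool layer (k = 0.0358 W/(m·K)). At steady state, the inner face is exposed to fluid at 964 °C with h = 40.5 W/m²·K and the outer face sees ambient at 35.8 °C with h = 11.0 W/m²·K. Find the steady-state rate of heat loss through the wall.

Resistance network (inner→outer):
  R_conv,in = 1/(hA) = 1/(40.5·16.6) = 0.001487 K/W
  R_castable refractory = L/(kA) = 0.185/(0.794·16.6) = 0.01404 K/W
  R_mineral wool = L/(kA) = 0.211/(0.0358·16.6) = 0.3551 K/W
  R_conv,out = 1/(hA) = 1/(11.0·16.6) = 0.005476 K/W
ΣR = 0.001487 + 0.01404 + 0.3551 + 0.005476 = 0.3761 K/W
Q = ΔT/ΣR = (964 °C − 35.8 °C)/0.3761 = 2470 W

Q = 2.47 kW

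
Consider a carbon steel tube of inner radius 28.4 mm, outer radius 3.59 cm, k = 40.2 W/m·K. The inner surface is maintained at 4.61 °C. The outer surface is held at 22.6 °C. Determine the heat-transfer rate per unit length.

Q' = 19.4 kW/m

Q' = 2πk·ΔT/ln(r₂/r₁) = 2π × 40.2 × 17.99 / ln(0.0359/0.0284) = 19400 W/m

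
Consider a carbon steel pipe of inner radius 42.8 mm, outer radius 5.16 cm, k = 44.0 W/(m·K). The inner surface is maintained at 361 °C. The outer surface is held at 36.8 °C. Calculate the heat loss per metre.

Q' = 2πk·ΔT/ln(r₂/r₁) = 2π × 44.0 × 324.2 / ln(0.0516/0.0428) = 4.79×10^5 W/m

Q' = 4.79×10^5 W/m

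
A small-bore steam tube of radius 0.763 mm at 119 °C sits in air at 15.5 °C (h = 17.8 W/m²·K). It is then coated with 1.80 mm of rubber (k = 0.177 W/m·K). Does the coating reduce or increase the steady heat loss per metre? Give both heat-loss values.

increases: 8.83 → 22.6 W/m

Critical radius for a cylinder: r_cr = k/h = 0.00994 m = 0.994 cm.
Outer radius after coating: r₂ = 7.63×10^-4 + 0.00180 = 0.002563 m.
Since r₁ < r_cr and r₂ ≤ r_cr, the coating moves toward the maximum at r_cr — heat loss rises.
Bare: R = 1/(2πr₁h) = 11.72 m·K/W; Q = 103.5/11.72 = 8.83 W/m.
Coated: R = R_cond + R_conv = 4.578 m·K/W; Q = 103.5/4.578 = 22.6 W/m.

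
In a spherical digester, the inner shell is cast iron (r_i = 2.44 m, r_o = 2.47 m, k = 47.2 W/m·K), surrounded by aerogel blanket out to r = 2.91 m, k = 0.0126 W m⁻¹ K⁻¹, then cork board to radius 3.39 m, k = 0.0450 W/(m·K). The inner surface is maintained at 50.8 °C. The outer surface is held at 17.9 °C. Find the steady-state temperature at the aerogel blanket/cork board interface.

Resistance network (inner→outer):
  R_cast iron = (1/2.44 − 1/2.47)/(4πk) = 0.004978/(4π·47.2) = 8.392×10^-6 K/W
  R_aerogel blanket = (1/2.47 − 1/2.91)/(4πk) = 0.06122/(4π·0.0126) = 0.3866 K/W
  R_cork board = (1/2.91 − 1/3.39)/(4πk) = 0.04866/(4π·0.0450) = 0.08605 K/W
ΣR = 8.392×10^-6 + 0.3866 + 0.08605 = 0.4727 K/W
Q = ΔT/ΣR = (50.8 °C − 17.9 °C)/0.4727 = 69.60 W
From the inner boundary to the aerogel blanket/cork board interface, ΣR_partial = 0.3866 K/W.
T_interface = T_in − Q·ΣR_partial = 50.8 °C − (69.60)(0.3866) = 23.9 °C

T = 23.9 °C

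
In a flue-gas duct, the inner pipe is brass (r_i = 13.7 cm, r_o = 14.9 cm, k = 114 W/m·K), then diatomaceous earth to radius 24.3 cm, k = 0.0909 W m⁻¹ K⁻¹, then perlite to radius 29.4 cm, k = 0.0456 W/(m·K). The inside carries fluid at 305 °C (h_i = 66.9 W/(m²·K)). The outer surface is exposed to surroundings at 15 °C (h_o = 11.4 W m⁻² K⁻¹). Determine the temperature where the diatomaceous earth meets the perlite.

Treat each layer as a resistance in series:
  R'_conv,in = 1/(2πr h) = 1/(2π·0.137·66.9) = 0.01736 m·K/W
  R'_brass = ln(0.149/0.137)/(2πk) = 0.08397/(2π·114) = 1.172×10^-4 m·K/W
  R'_diatomaceous earth = ln(0.243/0.149)/(2πk) = 0.4891/(2π·0.0909) = 0.8564 m·K/W
  R'_perlite = ln(0.294/0.243)/(2πk) = 0.1905/(2π·0.0456) = 0.6650 m·K/W
  R'_conv,out = 1/(2πr h) = 1/(2π·0.294·11.4) = 0.04749 m·K/W
ΣR = 0.01736 + 1.172×10^-4 + 0.8564 + 0.6650 + 0.04749 = 1.586 m·K/W
Q' = ΔT/ΣR = (305 °C − 15 °C)/1.586 = 182.8 W/m
From the inner boundary to the diatomaceous earth/perlite interface, ΣR_partial = 0.8739 m·K/W.
T_interface = T_in − Q'·ΣR_partial = 305 °C − (182.8)(0.8739) = 145 °C

T = 145 °C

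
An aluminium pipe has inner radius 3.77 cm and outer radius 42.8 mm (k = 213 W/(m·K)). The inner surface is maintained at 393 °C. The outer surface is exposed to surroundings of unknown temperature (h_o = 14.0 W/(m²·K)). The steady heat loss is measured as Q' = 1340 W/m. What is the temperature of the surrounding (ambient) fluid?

T_out = 37.0 °C

Sum the resistances:
  R'_aluminium = ln(0.0428/0.0377)/(2πk) = 0.1269/(2π·213) = 9.480×10^-5 m·K/W
  R'_conv,out = 1/(2πr h) = 1/(2π·0.0428·14.0) = 0.2656 m·K/W
ΣR = 0.2657 m·K/W
ΔT = Q'·ΣR = 1340 × 0.2657 = 356.0 K
Heat flows outward, so T_out = T_in − ΔT = 393 − 356.0 = 37.0 °C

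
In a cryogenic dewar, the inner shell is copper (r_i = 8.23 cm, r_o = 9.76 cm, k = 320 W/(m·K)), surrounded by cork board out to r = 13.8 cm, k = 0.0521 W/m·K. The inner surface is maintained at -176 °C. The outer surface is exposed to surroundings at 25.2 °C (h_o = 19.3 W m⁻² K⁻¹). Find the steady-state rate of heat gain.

Resistance network (inner→outer):
  R_copper = (1/0.0823 − 1/0.0976)/(4πk) = 1.905/(4π·320) = 4.737×10^-4 K/W
  R_cork board = (1/0.0976 − 1/0.138)/(4πk) = 3.000/(4π·0.0521) = 4.581 K/W
  R_conv,out = 1/(4πr²h) = 1/(4π·0.138²·19.3) = 0.2165 K/W
ΣR = 4.737×10^-4 + 4.581 + 0.2165 = 4.798 K/W
Q = ΔT/ΣR = (-176 °C − 25.2 °C)/4.798 = -41.9 W
(Negative Q ⇒ heat flows inward; heat gain = 41.9 W.)

Q = 41.9 W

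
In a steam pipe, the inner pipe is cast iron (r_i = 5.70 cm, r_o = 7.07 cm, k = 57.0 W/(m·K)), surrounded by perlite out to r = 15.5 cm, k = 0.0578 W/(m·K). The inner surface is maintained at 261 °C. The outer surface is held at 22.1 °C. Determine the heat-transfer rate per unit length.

Resistance network (inner→outer):
  R'_cast iron = ln(0.0707/0.0570)/(2πk) = 0.2154/(2π·57.0) = 6.014×10^-4 m·K/W
  R'_perlite = ln(0.155/0.0707)/(2πk) = 0.7850/(2π·0.0578) = 2.161 m·K/W
ΣR = 6.014×10^-4 + 2.161 = 2.162 m·K/W
Q' = ΔT/ΣR = (261 °C − 22.1 °C)/2.162 = 110 W/m

Q' = 110 W/m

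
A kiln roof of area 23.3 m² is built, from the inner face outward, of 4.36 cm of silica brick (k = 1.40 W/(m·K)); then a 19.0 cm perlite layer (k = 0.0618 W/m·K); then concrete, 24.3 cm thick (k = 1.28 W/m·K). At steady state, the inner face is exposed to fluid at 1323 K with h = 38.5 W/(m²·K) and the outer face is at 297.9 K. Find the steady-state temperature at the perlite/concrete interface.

T = 356 K

Resistance network (inner→outer):
  R_conv,in = 1/(hA) = 1/(38.5·23.3) = 0.001115 K/W
  R_silica brick = L/(kA) = 0.0436/(1.40·23.3) = 0.001337 K/W
  R_perlite = L/(kA) = 0.190/(0.0618·23.3) = 0.1319 K/W
  R_concrete = L/(kA) = 0.243/(1.28·23.3) = 0.008148 K/W
ΣR = 0.001115 + 0.001337 + 0.1319 + 0.008148 = 0.1425 K/W
Q = ΔT/ΣR = (1323 K − 297.9 K)/0.1425 = 7194 W
From the inner boundary to the perlite/concrete interface, ΣR_partial = 0.1344 K/W.
T_interface = T_in − Q·ΣR_partial = 1323 K − (7194)(0.1344) = 356 K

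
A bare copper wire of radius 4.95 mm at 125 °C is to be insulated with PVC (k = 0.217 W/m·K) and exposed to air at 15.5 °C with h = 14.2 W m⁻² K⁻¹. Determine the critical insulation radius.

r_cr = 1.53 cm

For a cylinder, r_cr = k_ins/h = 0.217/14.2 = 0.0153 m = 1.53 cm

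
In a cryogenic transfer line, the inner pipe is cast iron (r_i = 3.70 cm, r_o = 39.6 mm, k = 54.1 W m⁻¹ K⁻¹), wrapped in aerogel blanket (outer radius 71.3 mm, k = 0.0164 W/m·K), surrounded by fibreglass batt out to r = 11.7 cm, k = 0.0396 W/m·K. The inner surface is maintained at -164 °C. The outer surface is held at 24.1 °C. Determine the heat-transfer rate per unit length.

Q' = 24.4 W/m

Treat each layer as a resistance in series:
  R'_cast iron = ln(0.0396/0.0370)/(2πk) = 0.06791/(2π·54.1) = 1.998×10^-4 m·K/W
  R'_aerogel blanket = ln(0.0713/0.0396)/(2πk) = 0.5881/(2π·0.0164) = 5.707 m·K/W
  R'_fibreglass batt = ln(0.117/0.0713)/(2πk) = 0.4953/(2π·0.0396) = 1.991 m·K/W
ΣR = 1.998×10^-4 + 5.707 + 1.991 = 7.698 m·K/W
Q' = ΔT/ΣR = (-164 °C − 24.1 °C)/7.698 = -24.4 W/m
(Negative Q' ⇒ heat flows inward; heat gain = 24.4 W/m.)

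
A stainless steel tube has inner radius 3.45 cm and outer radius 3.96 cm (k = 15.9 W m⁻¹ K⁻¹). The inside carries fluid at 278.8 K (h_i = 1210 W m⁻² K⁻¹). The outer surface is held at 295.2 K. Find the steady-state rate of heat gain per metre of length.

Series thermal resistances, inner to outer:
  R'_conv,in = 1/(2πr h) = 1/(2π·0.0345·1210) = 0.003813 m·K/W
  R'_stainless steel = ln(0.0396/0.0345)/(2πk) = 0.1379/(2π·15.9) = 0.001380 m·K/W
ΣR = 0.003813 + 0.001380 = 0.005193 m·K/W
Q' = ΔT/ΣR = (278.8 K − 295.2 K)/0.005193 = -3160 W/m
(Negative Q' ⇒ heat flows inward; heat gain = 3160 W/m.)

Q' = 3160 W/m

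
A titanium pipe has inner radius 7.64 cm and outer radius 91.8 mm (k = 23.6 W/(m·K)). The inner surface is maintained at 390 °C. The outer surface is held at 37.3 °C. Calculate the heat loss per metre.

Q' = 2πk·ΔT/ln(r₂/r₁) = 2π × 23.6 × 352.7 / ln(0.0918/0.0764) = 2.85×10^5 W/m

Q' = 285 kW/m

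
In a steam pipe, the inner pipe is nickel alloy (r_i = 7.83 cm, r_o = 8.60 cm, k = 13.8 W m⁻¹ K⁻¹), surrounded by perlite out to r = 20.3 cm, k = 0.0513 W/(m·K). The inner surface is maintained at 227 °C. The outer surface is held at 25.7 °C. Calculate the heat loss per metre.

Q' = 75.5 W/m

Resistance network (inner→outer):
  R'_nickel alloy = ln(0.0860/0.0783)/(2πk) = 0.09380/(2π·13.8) = 0.001082 m·K/W
  R'_perlite = ln(0.203/0.0860)/(2πk) = 0.8589/(2π·0.0513) = 2.665 m·K/W
ΣR = 0.001082 + 2.665 = 2.666 m·K/W
Q' = ΔT/ΣR = (227 °C − 25.7 °C)/2.666 = 75.5 W/m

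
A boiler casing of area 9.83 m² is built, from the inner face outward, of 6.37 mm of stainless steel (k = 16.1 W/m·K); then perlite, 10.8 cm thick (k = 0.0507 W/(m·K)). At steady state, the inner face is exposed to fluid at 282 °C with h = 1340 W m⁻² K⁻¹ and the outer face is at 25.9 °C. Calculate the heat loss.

Resistance network (inner→outer):
  R_conv,in = 1/(hA) = 1/(1340·9.83) = 7.592×10^-5 K/W
  R_stainless steel = L/(kA) = 0.00637/(16.1·9.83) = 4.025×10^-5 K/W
  R_perlite = L/(kA) = 0.108/(0.0507·9.83) = 0.2167 K/W
ΣR = 7.592×10^-5 + 4.025×10^-5 + 0.2167 = 0.2168 K/W
Q = ΔT/ΣR = (282 °C − 25.9 °C)/0.2168 = 1180 W

Q = 1180 W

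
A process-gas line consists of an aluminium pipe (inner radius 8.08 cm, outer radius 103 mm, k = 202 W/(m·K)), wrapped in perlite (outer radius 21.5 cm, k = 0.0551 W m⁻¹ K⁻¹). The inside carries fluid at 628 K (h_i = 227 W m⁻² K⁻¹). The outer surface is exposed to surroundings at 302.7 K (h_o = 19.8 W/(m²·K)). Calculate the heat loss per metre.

Treat each layer as a resistance in series:
  R'_conv,in = 1/(2πr h) = 1/(2π·0.0808·227) = 0.008677 m·K/W
  R'_aluminium = ln(0.103/0.0808)/(2πk) = 0.2428/(2π·202) = 1.913×10^-4 m·K/W
  R'_perlite = ln(0.215/0.103)/(2πk) = 0.7359/(2π·0.0551) = 2.126 m·K/W
  R'_conv,out = 1/(2πr h) = 1/(2π·0.215·19.8) = 0.03739 m·K/W
ΣR = 0.008677 + 1.913×10^-4 + 2.126 + 0.03739 = 2.172 m·K/W
Q' = ΔT/ΣR = (628 K − 302.7 K)/2.172 = 150 W/m

Q' = 150 W/m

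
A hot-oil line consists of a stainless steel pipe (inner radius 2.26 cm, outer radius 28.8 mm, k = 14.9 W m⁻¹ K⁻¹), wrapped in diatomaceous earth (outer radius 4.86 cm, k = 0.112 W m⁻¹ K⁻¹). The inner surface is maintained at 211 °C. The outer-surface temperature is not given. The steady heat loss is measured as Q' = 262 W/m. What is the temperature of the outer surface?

T_out = 15.5 °C

Sum the resistances:
  R'_stainless steel = ln(0.0288/0.0226)/(2πk) = 0.2424/(2π·14.9) = 0.002589 m·K/W
  R'_diatomaceous earth = ln(0.0486/0.0288)/(2πk) = 0.5232/(2π·0.112) = 0.7435 m·K/W
ΣR = 0.7461 m·K/W
ΔT = Q'·ΣR = 262 × 0.7461 = 195.5 K
Heat flows outward, so T_out = T_in − ΔT = 211 − 195.5 = 15.5 °C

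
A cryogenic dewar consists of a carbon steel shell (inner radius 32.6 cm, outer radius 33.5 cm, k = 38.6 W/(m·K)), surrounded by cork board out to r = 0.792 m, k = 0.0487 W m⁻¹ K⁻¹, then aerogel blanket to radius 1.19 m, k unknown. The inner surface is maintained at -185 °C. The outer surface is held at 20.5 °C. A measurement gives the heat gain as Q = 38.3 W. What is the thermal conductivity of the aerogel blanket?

k = 0.0132 W/m·K

ΣR = ΔT/Q = |-185 − 20.5|/38.3 = 5.366 K/W
Known resistances:
  R_carbon steel = (1/0.326 − 1/0.335)/(4πk) = 0.08241/(4π·38.6) = 1.699×10^-4 K/W
  R_cork board = (1/0.335 − 1/0.792)/(4πk) = 1.722/(4π·0.0487) = 2.815 K/W
R_aerogel blanket = ΣR − ΣR_known = 5.366 − 2.815 = 2.551 K/W
(1/r₁−1/r₂)/(4πk) = 2.551 ⇒ k = 0.4223/(4π·2.551) = 0.0132 W/m·K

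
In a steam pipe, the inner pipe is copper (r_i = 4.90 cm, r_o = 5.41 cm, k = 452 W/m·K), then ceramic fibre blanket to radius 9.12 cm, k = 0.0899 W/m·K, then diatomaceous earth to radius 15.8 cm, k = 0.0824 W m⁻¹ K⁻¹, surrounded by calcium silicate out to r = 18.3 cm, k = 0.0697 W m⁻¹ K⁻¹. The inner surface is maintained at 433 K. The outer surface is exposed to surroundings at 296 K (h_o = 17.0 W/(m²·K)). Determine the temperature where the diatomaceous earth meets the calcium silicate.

Resistance network (inner→outer):
  R'_copper = ln(0.0541/0.0490)/(2πk) = 0.09901/(2π·452) = 3.486×10^-5 m·K/W
  R'_ceramic fibre blanket = ln(0.0912/0.0541)/(2πk) = 0.5222/(2π·0.0899) = 0.9245 m·K/W
  R'_diatomaceous earth = ln(0.158/0.0912)/(2πk) = 0.5495/(2π·0.0824) = 1.061 m·K/W
  R'_calcium silicate = ln(0.183/0.158)/(2πk) = 0.1469/(2π·0.0697) = 0.3354 m·K/W
  R'_conv,out = 1/(2πr h) = 1/(2π·0.183·17.0) = 0.05116 m·K/W
ΣR = 3.486×10^-5 + 0.9245 + 1.061 + 0.3354 + 0.05116 = 2.372 m·K/W
Q' = ΔT/ΣR = (433 K − 296 K)/2.372 = 57.76 W/m
From the inner boundary to the diatomaceous earth/calcium silicate interface, ΣR_partial = 1.986 m·K/W.
T_interface = T_in − Q'·ΣR_partial = 433 K − (57.76)(1.986) = 318.3 K

T = 318.3 K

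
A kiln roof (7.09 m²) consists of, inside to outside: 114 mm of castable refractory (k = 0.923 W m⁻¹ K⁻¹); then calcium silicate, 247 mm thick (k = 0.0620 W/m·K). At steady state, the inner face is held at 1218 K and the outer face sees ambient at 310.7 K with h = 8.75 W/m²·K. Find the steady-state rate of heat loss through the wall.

Q = 1520 W

Series thermal resistances, inner to outer:
  R_castable refractory = L/(kA) = 0.114/(0.923·7.09) = 0.01742 K/W
  R_calcium silicate = L/(kA) = 0.247/(0.0620·7.09) = 0.5619 K/W
  R_conv,out = 1/(hA) = 1/(8.75·7.09) = 0.01612 K/W
ΣR = 0.01742 + 0.5619 + 0.01612 = 0.5954 K/W
Q = ΔT/ΣR = (1218 K − 310.7 K)/0.5954 = 1520 W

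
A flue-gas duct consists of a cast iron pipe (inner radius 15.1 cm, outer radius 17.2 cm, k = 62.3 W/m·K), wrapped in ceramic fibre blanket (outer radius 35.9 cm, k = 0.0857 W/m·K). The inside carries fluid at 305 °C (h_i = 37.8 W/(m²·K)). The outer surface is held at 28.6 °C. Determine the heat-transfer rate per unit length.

Resistance network (inner→outer):
  R'_conv,in = 1/(2πr h) = 1/(2π·0.151·37.8) = 0.02788 m·K/W
  R'_cast iron = ln(0.172/0.151)/(2πk) = 0.1302/(2π·62.3) = 3.327×10^-4 m·K/W
  R'_ceramic fibre blanket = ln(0.359/0.172)/(2πk) = 0.7358/(2π·0.0857) = 1.367 m·K/W
ΣR = 0.02788 + 3.327×10^-4 + 1.367 = 1.395 m·K/W
Q' = ΔT/ΣR = (305 °C − 28.6 °C)/1.395 = 198 W/m

Q' = 198 W/m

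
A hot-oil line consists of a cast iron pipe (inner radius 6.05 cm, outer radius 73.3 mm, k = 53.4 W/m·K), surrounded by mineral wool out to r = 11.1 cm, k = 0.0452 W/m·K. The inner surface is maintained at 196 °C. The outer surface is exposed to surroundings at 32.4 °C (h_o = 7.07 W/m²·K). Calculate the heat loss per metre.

Q' = 98.3 W/m

Resistance network (inner→outer):
  R'_cast iron = ln(0.0733/0.0605)/(2πk) = 0.1919/(2π·53.4) = 5.720×10^-4 m·K/W
  R'_mineral wool = ln(0.111/0.0733)/(2πk) = 0.4150/(2π·0.0452) = 1.461 m·K/W
  R'_conv,out = 1/(2πr h) = 1/(2π·0.111·7.07) = 0.2028 m·K/W
ΣR = 5.720×10^-4 + 1.461 + 0.2028 = 1.664 m·K/W
Q' = ΔT/ΣR = (196 °C − 32.4 °C)/1.664 = 98.3 W/m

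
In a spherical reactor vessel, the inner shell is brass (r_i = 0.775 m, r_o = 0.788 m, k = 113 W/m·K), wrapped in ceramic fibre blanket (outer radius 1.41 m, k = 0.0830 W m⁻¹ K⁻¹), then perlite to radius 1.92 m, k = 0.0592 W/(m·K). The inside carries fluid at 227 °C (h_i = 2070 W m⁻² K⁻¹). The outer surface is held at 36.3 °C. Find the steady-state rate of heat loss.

Q = 241 W

Series thermal resistances, inner to outer:
  R_conv,in = 1/(4πr²h) = 1/(4π·0.775²·2070) = 6.401×10^-5 K/W
  R_brass = (1/0.775 − 1/0.788)/(4πk) = 0.02129/(4π·113) = 1.499×10^-5 K/W
  R_ceramic fibre blanket = (1/0.788 − 1/1.41)/(4πk) = 0.5598/(4π·0.0830) = 0.5367 K/W
  R_perlite = (1/1.41 − 1/1.92)/(4πk) = 0.1884/(4π·0.0592) = 0.2532 K/W
ΣR = 6.401×10^-5 + 1.499×10^-5 + 0.5367 + 0.2532 = 0.7900 K/W
Q = ΔT/ΣR = (227 °C − 36.3 °C)/0.7900 = 241 W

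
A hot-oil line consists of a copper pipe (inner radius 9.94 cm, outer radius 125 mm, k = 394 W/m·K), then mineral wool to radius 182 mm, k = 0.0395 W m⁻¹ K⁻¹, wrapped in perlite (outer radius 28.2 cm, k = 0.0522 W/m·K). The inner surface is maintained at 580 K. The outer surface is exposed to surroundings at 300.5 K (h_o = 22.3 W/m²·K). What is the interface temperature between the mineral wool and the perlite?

T = 433 K

Treat each layer as a resistance in series:
  R'_copper = ln(0.125/0.0994)/(2πk) = 0.2292/(2π·394) = 9.257×10^-5 m·K/W
  R'_mineral wool = ln(0.182/0.125)/(2πk) = 0.3757/(2π·0.0395) = 1.514 m·K/W
  R'_perlite = ln(0.282/0.182)/(2πk) = 0.4379/(2π·0.0522) = 1.335 m·K/W
  R'_conv,out = 1/(2πr h) = 1/(2π·0.282·22.3) = 0.02531 m·K/W
ΣR = 9.257×10^-5 + 1.514 + 1.335 + 0.02531 = 2.874 m·K/W
Q' = ΔT/ΣR = (580 K − 300.5 K)/2.874 = 97.25 W/m
From the inner boundary to the mineral wool/perlite interface, ΣR_partial = 1.514 m·K/W.
T_interface = T_in − Q'·ΣR_partial = 580 K − (97.25)(1.514) = 433 K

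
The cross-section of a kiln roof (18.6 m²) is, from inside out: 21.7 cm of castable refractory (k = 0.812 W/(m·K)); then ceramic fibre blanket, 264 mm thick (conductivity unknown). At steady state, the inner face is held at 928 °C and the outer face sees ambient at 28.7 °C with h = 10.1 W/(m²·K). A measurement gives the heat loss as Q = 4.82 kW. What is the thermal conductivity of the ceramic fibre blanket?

k = 0.0850 W/m·K

ΣR = ΔT/Q = |928 − 28.7|/4820 = 0.1866 K/W
Known resistances:
  R_castable refractory = L/(kA) = 0.217/(0.812·18.6) = 0.01437 K/W
  R_conv,out = 1/(hA) = 1/(10.1·18.6) = 0.005323 K/W
R_ceramic fibre blanket = ΣR − ΣR_known = 0.1866 − 0.01969 = 0.1669 K/W
L/(kA) = 0.1669 ⇒ k = 0.264/(0.1669·18.6) = 0.0850 W/m·K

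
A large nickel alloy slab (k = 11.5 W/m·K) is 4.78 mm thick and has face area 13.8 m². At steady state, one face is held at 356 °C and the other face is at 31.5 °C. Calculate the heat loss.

Q = kA·ΔT/L = 11.5 × 13.8 × |356 °C − 31.5 °C| / 0.00478 = 1.08×10^7 W

Q = 1.08×10^7 W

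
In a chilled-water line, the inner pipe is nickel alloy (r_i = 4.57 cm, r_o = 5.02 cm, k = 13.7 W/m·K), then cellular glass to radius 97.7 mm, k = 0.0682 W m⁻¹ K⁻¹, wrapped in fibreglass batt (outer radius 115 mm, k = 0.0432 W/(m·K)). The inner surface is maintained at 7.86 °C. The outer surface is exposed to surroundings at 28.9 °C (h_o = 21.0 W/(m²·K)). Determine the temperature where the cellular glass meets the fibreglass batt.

Series thermal resistances, inner to outer:
  R'_nickel alloy = ln(0.0502/0.0457)/(2πk) = 0.09392/(2π·13.7) = 0.001091 m·K/W
  R'_cellular glass = ln(0.0977/0.0502)/(2πk) = 0.6659/(2π·0.0682) = 1.554 m·K/W
  R'_fibreglass batt = ln(0.115/0.0977)/(2πk) = 0.1630/(2π·0.0432) = 0.6006 m·K/W
  R'_conv,out = 1/(2πr h) = 1/(2π·0.115·21.0) = 0.06590 m·K/W
ΣR = 0.001091 + 1.554 + 0.6006 + 0.06590 = 2.222 m·K/W
Q' = ΔT/ΣR = (7.86 °C − 28.9 °C)/2.222 = -9.469 W/m
From the inner boundary to the cellular glass/fibreglass batt interface, ΣR_partial = 1.555 m·K/W.
T_interface = T_in − Q'·ΣR_partial = 7.86 °C − (-9.469)(1.555) = 22.6 °C

T = 22.6 °C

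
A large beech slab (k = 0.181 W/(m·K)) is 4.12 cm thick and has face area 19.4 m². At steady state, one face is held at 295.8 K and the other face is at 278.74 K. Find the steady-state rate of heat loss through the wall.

Q = kA·ΔT/L = 0.181 × 19.4 × |295.8 K − 278.74 K| / 0.0412 = 1450 W

Q = 1450 W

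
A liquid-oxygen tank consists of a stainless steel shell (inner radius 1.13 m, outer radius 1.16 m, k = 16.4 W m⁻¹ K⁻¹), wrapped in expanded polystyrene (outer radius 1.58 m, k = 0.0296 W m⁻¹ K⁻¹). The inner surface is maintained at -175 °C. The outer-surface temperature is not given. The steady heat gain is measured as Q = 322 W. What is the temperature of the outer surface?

T_out = 23.4 °C

Sum the resistances:
  R_stainless steel = (1/1.13 − 1/1.16)/(4πk) = 0.02289/(4π·16.4) = 1.111×10^-4 K/W
  R_expanded polystyrene = (1/1.16 − 1/1.58)/(4πk) = 0.2292/(4π·0.0296) = 0.6161 K/W
ΣR = 0.6162 K/W
ΔT = Q·ΣR = 322 × 0.6162 = 198.4 K
Heat flows inward, so T_out = T_in + ΔT = -175 + 198.4 = 23.4 °C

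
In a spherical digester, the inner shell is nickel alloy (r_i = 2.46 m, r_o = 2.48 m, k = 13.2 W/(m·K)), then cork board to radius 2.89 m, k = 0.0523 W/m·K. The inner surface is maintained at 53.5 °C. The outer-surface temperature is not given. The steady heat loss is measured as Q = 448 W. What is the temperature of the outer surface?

Series resistances:
  R_nickel alloy = (1/2.46 − 1/2.48)/(4πk) = 0.003278/(4π·13.2) = 1.976×10^-5 K/W
  R_cork board = (1/2.48 − 1/2.89)/(4πk) = 0.05721/(4π·0.0523) = 0.08704 K/W
ΣR = 0.08706 K/W
ΔT = Q·ΣR = 448 × 0.08706 = 39.00 K
Heat flows outward, so T_out = T_in − ΔT = 53.5 − 39.00 = 14.5 °C

T_out = 14.5 °C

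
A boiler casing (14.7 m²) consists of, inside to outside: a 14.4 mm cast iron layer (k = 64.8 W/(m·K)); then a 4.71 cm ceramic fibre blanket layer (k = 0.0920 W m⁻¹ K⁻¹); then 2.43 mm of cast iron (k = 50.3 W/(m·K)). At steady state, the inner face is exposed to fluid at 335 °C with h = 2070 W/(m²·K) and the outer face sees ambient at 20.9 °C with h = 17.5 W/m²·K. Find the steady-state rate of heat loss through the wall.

Q = 8100 W

Resistance network (inner→outer):
  R_conv,in = 1/(hA) = 1/(2070·14.7) = 3.286×10^-5 K/W
  R_cast iron = L/(kA) = 0.0144/(64.8·14.7) = 1.512×10^-5 K/W
  R_ceramic fibre blanket = L/(kA) = 0.0471/(0.0920·14.7) = 0.03483 K/W
  R_cast iron = L/(kA) = 0.00243/(50.3·14.7) = 3.286×10^-6 K/W
  R_conv,out = 1/(hA) = 1/(17.5·14.7) = 0.003887 K/W
ΣR = 3.286×10^-5 + 1.512×10^-5 + 0.03483 + 3.286×10^-6 + 0.003887 = 0.03877 K/W
Q = ΔT/ΣR = (335 °C − 20.9 °C)/0.03877 = 8100 W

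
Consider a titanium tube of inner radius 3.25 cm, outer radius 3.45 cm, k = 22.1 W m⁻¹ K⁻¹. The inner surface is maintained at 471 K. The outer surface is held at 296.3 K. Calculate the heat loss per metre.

Q' = 406 kW/m

Q' = 2πk·ΔT/ln(r₂/r₁) = 2π × 22.1 × 174.7 / ln(0.0345/0.0325) = 4.06×10^5 W/m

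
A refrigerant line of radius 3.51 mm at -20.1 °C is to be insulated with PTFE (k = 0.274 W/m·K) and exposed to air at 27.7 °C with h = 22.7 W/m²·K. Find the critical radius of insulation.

For a cylinder, r_cr = k_ins/h = 0.274/22.7 = 0.0121 m = 1.21 cm

r_cr = 1.21 cm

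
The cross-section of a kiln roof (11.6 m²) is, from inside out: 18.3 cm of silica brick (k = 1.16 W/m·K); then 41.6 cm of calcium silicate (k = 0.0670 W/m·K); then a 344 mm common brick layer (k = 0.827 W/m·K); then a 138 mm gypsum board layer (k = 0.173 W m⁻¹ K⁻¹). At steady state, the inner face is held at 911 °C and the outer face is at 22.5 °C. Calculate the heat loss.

Treat each layer as a resistance in series:
  R_silica brick = L/(kA) = 0.183/(1.16·11.6) = 0.01360 K/W
  R_calcium silicate = L/(kA) = 0.416/(0.0670·11.6) = 0.5353 K/W
  R_common brick = L/(kA) = 0.344/(0.827·11.6) = 0.03586 K/W
  R_gypsum board = L/(kA) = 0.138/(0.173·11.6) = 0.06877 K/W
ΣR = 0.01360 + 0.5353 + 0.03586 + 0.06877 = 0.6535 K/W
Q = ΔT/ΣR = (911 °C − 22.5 °C)/0.6535 = 1360 W

Q = 1360 W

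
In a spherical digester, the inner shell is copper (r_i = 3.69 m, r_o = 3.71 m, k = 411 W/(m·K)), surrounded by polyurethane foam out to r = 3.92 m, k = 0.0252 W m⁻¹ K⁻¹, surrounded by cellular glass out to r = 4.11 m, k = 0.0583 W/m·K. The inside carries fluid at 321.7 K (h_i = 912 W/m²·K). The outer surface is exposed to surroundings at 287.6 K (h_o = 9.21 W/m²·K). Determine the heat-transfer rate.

Series thermal resistances, inner to outer:
  R_conv,in = 1/(4πr²h) = 1/(4π·3.69²·912) = 6.408×10^-6 K/W
  R_copper = (1/3.69 − 1/3.71)/(4πk) = 0.001461/(4π·411) = 2.829×10^-7 K/W
  R_polyurethane foam = (1/3.71 − 1/3.92)/(4πk) = 0.01444/(4π·0.0252) = 0.04560 K/W
  R_cellular glass = (1/3.92 − 1/4.11)/(4πk) = 0.01179/(4π·0.0583) = 0.01610 K/W
  R_conv,out = 1/(4πr²h) = 1/(4π·4.11²·9.21) = 5.115×10^-4 K/W
ΣR = 6.408×10^-6 + 2.829×10^-7 + 0.04560 + 0.01610 + 5.115×10^-4 = 0.06222 K/W
Q = ΔT/ΣR = (321.7 K − 287.6 K)/0.06222 = 548 W

Q = 548 W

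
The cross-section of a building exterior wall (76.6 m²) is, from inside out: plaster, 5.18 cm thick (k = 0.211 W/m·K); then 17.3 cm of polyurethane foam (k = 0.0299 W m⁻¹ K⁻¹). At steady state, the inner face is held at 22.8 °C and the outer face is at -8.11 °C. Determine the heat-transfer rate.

Q = 393 W

Series thermal resistances, inner to outer:
  R_plaster = L/(kA) = 0.0518/(0.211·76.6) = 0.003205 K/W
  R_polyurethane foam = L/(kA) = 0.173/(0.0299·76.6) = 0.07553 K/W
ΣR = 0.003205 + 0.07553 = 0.07873 K/W
Q = ΔT/ΣR = (22.8 °C − -8.11 °C)/0.07873 = 393 W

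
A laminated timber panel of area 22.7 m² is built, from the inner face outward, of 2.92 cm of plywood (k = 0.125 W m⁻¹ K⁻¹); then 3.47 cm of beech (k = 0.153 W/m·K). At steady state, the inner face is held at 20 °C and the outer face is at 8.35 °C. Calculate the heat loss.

Treat each layer as a resistance in series:
  R_plywood = L/(kA) = 0.0292/(0.125·22.7) = 0.01029 K/W
  R_beech = L/(kA) = 0.0347/(0.153·22.7) = 0.009991 K/W
ΣR = 0.01029 + 0.009991 = 0.02028 K/W
Q = ΔT/ΣR = (20 °C − 8.35 °C)/0.02028 = 574 W

Q = 574 W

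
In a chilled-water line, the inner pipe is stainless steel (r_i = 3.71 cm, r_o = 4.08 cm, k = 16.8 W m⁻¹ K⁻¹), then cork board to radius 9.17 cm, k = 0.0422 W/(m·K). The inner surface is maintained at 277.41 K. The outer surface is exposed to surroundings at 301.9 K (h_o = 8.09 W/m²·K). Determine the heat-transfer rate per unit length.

Resistance network (inner→outer):
  R'_stainless steel = ln(0.0408/0.0371)/(2πk) = 0.09507/(2π·16.8) = 9.006×10^-4 m·K/W
  R'_cork board = ln(0.0917/0.0408)/(2πk) = 0.8098/(2π·0.0422) = 3.054 m·K/W
  R'_conv,out = 1/(2πr h) = 1/(2π·0.0917·8.09) = 0.2145 m·K/W
ΣR = 9.006×10^-4 + 3.054 + 0.2145 = 3.269 m·K/W
Q' = ΔT/ΣR = (277.41 K − 301.9 K)/3.269 = -7.49 W/m
(Negative Q' ⇒ heat flows inward; heat gain = 7.49 W/m.)

Q' = 7.49 W/m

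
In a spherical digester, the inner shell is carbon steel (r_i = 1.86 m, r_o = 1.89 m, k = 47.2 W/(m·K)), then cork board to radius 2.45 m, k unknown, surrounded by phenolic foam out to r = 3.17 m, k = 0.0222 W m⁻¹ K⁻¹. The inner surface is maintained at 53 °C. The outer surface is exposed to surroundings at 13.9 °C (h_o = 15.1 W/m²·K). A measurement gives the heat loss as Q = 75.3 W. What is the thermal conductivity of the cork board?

k = 0.0516 W/m·K

ΣR = ΔT/Q = |53 − 13.9|/75.3 = 0.5193 K/W
Known resistances:
  R_carbon steel = (1/1.86 − 1/1.89)/(4πk) = 0.008534/(4π·47.2) = 1.439×10^-5 K/W
  R_phenolic foam = (1/2.45 − 1/3.17)/(4πk) = 0.09271/(4π·0.0222) = 0.3323 K/W
  R_conv,out = 1/(4πr²h) = 1/(4π·3.17²·15.1) = 5.244×10^-4 K/W
R_cork board = ΣR − ΣR_known = 0.5193 − 0.3328 = 0.1865 K/W
(1/r₁−1/r₂)/(4πk) = 0.1865 ⇒ k = 0.1209/(4π·0.1865) = 0.0516 W/m·K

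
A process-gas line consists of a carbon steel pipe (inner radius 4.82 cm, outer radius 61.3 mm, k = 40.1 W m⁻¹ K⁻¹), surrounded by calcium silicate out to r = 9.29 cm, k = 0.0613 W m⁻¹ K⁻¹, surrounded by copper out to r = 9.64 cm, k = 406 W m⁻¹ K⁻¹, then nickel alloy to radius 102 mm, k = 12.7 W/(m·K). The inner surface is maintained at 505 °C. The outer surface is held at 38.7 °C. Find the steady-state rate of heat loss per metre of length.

Resistance network (inner→outer):
  R'_carbon steel = ln(0.0613/0.0482)/(2πk) = 0.2404/(2π·40.1) = 9.542×10^-4 m·K/W
  R'_calcium silicate = ln(0.0929/0.0613)/(2πk) = 0.4157/(2π·0.0613) = 1.079 m·K/W
  R'_copper = ln(0.0964/0.0929)/(2πk) = 0.03698/(2π·406) = 1.450×10^-5 m·K/W
  R'_nickel alloy = ln(0.102/0.0964)/(2πk) = 0.05647/(2π·12.7) = 7.076×10^-4 m·K/W
ΣR = 9.542×10^-4 + 1.079 + 1.450×10^-5 + 7.076×10^-4 = 1.081 m·K/W
Q' = ΔT/ΣR = (505 °C − 38.7 °C)/1.081 = 431 W/m

Q' = 431 W/m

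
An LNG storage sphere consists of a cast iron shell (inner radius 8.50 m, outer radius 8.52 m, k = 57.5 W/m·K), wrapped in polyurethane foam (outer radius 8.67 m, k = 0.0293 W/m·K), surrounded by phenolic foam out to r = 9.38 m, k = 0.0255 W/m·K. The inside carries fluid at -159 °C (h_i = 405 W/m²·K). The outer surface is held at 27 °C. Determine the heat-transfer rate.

Q = 5.68 kW

Treat each layer as a resistance in series:
  R_conv,in = 1/(4πr²h) = 1/(4π·8.50²·405) = 2.720×10^-6 K/W
  R_cast iron = (1/8.50 − 1/8.52)/(4πk) = 2.762×10^-4/(4π·57.5) = 3.822×10^-7 K/W
  R_polyurethane foam = (1/8.52 − 1/8.67)/(4πk) = 0.002031/(4π·0.0293) = 0.005515 K/W
  R_phenolic foam = (1/8.67 − 1/9.38)/(4πk) = 0.008730/(4π·0.0255) = 0.02724 K/W
ΣR = 2.720×10^-6 + 3.822×10^-7 + 0.005515 + 0.02724 = 0.03276 K/W
Q = ΔT/ΣR = (-159 °C − 27 °C)/0.03276 = -5680 W
(Negative Q ⇒ heat flows inward; heat gain = 5680 W.)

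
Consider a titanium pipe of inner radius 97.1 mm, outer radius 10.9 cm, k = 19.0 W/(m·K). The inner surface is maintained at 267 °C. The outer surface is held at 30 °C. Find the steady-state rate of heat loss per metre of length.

Q' = 2πk·ΔT/ln(r₂/r₁) = 2π × 19.0 × 237 / ln(0.109/0.0971) = 2.45×10^5 W/m

Q' = 245 kW/m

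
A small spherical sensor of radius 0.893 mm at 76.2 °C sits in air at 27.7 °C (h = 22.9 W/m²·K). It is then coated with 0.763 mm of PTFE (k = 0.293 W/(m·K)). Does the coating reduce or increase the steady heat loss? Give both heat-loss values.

increases: 0.0111 → 0.0345 W

Critical radius for a sphere: r_cr = 2k/h = 0.0256 m = 2.56 cm.
Outer radius after coating: r₂ = 8.93×10^-4 + 7.63×10^-4 = 0.001656 m.
Since r₁ < r_cr and r₂ ≤ r_cr, the coating moves toward the maximum at r_cr — heat loss rises.
Bare: R = 1/(4πr₁²h) = 4358 K/W; Q = 48.5/4358 = 0.0111 W.
Coated: R = R_cond + R_conv = 1407 K/W; Q = 48.5/1407 = 0.0345 W.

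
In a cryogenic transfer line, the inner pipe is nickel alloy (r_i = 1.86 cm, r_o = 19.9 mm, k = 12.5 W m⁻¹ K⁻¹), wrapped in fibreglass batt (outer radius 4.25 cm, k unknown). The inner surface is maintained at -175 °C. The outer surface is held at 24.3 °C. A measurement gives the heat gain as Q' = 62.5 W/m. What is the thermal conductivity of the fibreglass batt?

k = 0.0379 W/m·K

ΣR = ΔT/Q' = |-175 − 24.3|/62.5 = 3.189 m·K/W
Known resistances:
  R'_nickel alloy = ln(0.0199/0.0186)/(2πk) = 0.06756/(2π·12.5) = 8.602×10^-4 m·K/W
R_fibreglass batt = ΣR − ΣR_known = 3.189 − 8.602×10^-4 = 3.188 m·K/W
ln(r₂/r₁)/(2πk) = 3.188 ⇒ k = 0.7588/(2π·3.188) = 0.0379 W/m·K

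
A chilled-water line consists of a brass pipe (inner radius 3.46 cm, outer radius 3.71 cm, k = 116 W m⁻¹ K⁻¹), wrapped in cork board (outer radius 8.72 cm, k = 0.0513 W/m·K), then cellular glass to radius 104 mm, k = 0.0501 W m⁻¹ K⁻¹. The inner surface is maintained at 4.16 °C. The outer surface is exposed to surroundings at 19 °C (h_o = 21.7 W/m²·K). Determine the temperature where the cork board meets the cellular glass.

T = 16.2 °C

Treat each layer as a resistance in series:
  R'_brass = ln(0.0371/0.0346)/(2πk) = 0.06976/(2π·116) = 9.572×10^-5 m·K/W
  R'_cork board = ln(0.0872/0.0371)/(2πk) = 0.8546/(2π·0.0513) = 2.651 m·K/W
  R'_cellular glass = ln(0.104/0.0872)/(2πk) = 0.1762/(2π·0.0501) = 0.5597 m·K/W
  R'_conv,out = 1/(2πr h) = 1/(2π·0.104·21.7) = 0.07052 m·K/W
ΣR = 9.572×10^-5 + 2.651 + 0.5597 + 0.07052 = 3.281 m·K/W
Q' = ΔT/ΣR = (4.16 °C − 19 °C)/3.281 = -4.523 W/m
From the inner boundary to the cork board/cellular glass interface, ΣR_partial = 2.651 m·K/W.
T_interface = T_in − Q'·ΣR_partial = 4.16 °C − (-4.523)(2.651) = 16.2 °C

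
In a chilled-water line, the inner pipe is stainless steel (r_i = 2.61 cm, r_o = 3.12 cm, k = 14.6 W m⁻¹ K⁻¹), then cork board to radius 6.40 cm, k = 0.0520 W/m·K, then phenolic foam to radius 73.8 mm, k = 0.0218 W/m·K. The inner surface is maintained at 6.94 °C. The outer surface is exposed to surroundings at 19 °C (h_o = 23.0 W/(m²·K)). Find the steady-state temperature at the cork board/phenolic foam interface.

Treat each layer as a resistance in series:
  R'_stainless steel = ln(0.0312/0.0261)/(2πk) = 0.1785/(2π·14.6) = 0.001946 m·K/W
  R'_cork board = ln(0.0640/0.0312)/(2πk) = 0.7185/(2π·0.0520) = 2.199 m·K/W
  R'_phenolic foam = ln(0.0738/0.0640)/(2πk) = 0.1425/(2π·0.0218) = 1.040 m·K/W
  R'_conv,out = 1/(2πr h) = 1/(2π·0.0738·23.0) = 0.09376 m·K/W
ΣR = 0.001946 + 2.199 + 1.040 + 0.09376 = 3.335 m·K/W
Q' = ΔT/ΣR = (6.94 °C − 19 °C)/3.335 = -3.616 W/m
From the inner boundary to the cork board/phenolic foam interface, ΣR_partial = 2.201 m·K/W.
T_interface = T_in − Q'·ΣR_partial = 6.94 °C − (-3.616)(2.201) = 14.9 °C

T = 14.9 °C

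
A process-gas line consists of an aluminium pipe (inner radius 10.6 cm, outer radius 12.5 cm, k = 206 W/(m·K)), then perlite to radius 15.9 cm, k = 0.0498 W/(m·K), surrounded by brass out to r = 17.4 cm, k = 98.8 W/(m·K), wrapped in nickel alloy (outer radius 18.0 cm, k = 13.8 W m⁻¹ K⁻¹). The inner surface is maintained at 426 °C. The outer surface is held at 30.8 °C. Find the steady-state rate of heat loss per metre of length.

Q' = 514 W/m

Resistance network (inner→outer):
  R'_aluminium = ln(0.125/0.106)/(2πk) = 0.1649/(2π·206) = 1.274×10^-4 m·K/W
  R'_perlite = ln(0.159/0.125)/(2πk) = 0.2406/(2π·0.0498) = 0.7689 m·K/W
  R'_brass = ln(0.174/0.159)/(2πk) = 0.09015/(2π·98.8) = 1.452×10^-4 m·K/W
  R'_nickel alloy = ln(0.180/0.174)/(2πk) = 0.03390/(2π·13.8) = 3.910×10^-4 m·K/W
ΣR = 1.274×10^-4 + 0.7689 + 1.452×10^-4 + 3.910×10^-4 = 0.7696 m·K/W
Q' = ΔT/ΣR = (426 °C − 30.8 °C)/0.7696 = 514 W/m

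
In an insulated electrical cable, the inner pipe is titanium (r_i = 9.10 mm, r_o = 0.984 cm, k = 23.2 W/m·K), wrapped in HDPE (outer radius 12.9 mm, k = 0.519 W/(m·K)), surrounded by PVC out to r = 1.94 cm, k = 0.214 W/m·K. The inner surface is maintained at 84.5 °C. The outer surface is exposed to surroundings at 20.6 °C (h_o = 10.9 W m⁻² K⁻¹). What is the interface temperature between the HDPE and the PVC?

T = 79.8 °C

Series thermal resistances, inner to outer:
  R'_titanium = ln(0.00984/0.00910)/(2πk) = 0.07818/(2π·23.2) = 5.363×10^-4 m·K/W
  R'_HDPE = ln(0.0129/0.00984)/(2πk) = 0.2708/(2π·0.519) = 0.08303 m·K/W
  R'_PVC = ln(0.0194/0.0129)/(2πk) = 0.4080/(2π·0.214) = 0.3035 m·K/W
  R'_conv,out = 1/(2πr h) = 1/(2π·0.0194·10.9) = 0.7526 m·K/W
ΣR = 5.363×10^-4 + 0.08303 + 0.3035 + 0.7526 = 1.140 m·K/W
Q' = ΔT/ΣR = (84.5 °C − 20.6 °C)/1.140 = 56.05 W/m
From the inner boundary to the HDPE/PVC interface, ΣR_partial = 0.08357 m·K/W.
T_interface = T_in − Q'·ΣR_partial = 84.5 °C − (56.05)(0.08357) = 79.8 °C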